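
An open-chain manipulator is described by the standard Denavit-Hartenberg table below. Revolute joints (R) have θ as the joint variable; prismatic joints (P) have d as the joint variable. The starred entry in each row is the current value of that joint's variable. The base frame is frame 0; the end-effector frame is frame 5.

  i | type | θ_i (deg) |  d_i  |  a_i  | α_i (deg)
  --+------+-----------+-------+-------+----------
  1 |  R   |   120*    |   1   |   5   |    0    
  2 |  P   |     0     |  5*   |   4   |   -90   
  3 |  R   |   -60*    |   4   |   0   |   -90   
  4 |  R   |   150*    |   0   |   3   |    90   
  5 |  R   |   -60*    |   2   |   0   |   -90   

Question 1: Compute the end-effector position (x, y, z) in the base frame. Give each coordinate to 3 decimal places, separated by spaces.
after link 1: o_1 = (-2.5000, 4.3301, 1.0000)
after link 2: o_2 = (-4.5000, 7.7942, 6.0000)
after link 3: o_3 = (-7.9641, 5.7942, 6.0000)
after link 4: o_4 = (-6.0155, 5.4192, 3.7500)
after link 5: o_5 = (-4.7655, 6.7183, 4.6160)

-4.766 6.718 4.616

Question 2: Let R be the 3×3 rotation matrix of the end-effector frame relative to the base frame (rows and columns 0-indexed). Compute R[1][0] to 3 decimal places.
-0.712

End-effector x-axis (col 0 of R) = (0.6998,-0.7120,0.0580)
R[1][0] = -0.7120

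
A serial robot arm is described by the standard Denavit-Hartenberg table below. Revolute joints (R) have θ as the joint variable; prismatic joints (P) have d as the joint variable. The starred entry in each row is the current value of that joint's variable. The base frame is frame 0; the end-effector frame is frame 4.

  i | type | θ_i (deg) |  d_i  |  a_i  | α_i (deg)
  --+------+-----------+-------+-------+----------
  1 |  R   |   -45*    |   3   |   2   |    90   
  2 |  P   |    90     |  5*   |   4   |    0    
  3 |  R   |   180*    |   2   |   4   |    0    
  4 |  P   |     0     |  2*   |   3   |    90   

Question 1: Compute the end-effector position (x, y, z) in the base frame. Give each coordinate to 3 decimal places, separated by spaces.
after link 1: o_1 = (1.4142, -1.4142, 3.0000)
after link 2: o_2 = (-2.1213, -4.9497, 7.0000)
after link 3: o_3 = (-3.5355, -6.3640, 3.0000)
after link 4: o_4 = (-4.9497, -7.7782, 0.0000)

-4.950 -7.778 0.000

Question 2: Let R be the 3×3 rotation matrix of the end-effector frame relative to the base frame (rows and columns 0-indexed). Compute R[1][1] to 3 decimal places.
End-effector y-axis (col 1 of R) = (-0.7071,-0.7071,0.0000)
R[1][1] = -0.7071

-0.707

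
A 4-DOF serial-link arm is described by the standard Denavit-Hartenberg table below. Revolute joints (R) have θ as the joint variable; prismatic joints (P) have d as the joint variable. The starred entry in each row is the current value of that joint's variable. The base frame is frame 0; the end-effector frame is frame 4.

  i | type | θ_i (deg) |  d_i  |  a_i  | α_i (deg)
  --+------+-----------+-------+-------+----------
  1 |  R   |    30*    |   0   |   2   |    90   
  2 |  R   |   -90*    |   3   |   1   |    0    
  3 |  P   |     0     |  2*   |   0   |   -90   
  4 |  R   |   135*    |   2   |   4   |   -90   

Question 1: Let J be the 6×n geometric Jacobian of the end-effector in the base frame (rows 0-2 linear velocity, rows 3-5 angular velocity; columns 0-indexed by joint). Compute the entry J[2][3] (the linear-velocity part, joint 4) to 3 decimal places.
axis z_3 = (0.8660,0.5000,0.0000); lever o_n−o_3 = (0.3178,3.4495,2.8284)
cross product → J_v[:, 3] = (1.4142,-2.4495,2.8284)
J_ω[:, 3] = z_3
entry J[2][3] = 2.8284

2.828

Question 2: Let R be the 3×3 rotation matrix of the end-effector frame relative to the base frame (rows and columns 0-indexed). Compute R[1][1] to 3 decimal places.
End-effector y-axis (col 1 of R) = (-0.8660,-0.5000,-0.0000)
R[1][1] = -0.5000

-0.500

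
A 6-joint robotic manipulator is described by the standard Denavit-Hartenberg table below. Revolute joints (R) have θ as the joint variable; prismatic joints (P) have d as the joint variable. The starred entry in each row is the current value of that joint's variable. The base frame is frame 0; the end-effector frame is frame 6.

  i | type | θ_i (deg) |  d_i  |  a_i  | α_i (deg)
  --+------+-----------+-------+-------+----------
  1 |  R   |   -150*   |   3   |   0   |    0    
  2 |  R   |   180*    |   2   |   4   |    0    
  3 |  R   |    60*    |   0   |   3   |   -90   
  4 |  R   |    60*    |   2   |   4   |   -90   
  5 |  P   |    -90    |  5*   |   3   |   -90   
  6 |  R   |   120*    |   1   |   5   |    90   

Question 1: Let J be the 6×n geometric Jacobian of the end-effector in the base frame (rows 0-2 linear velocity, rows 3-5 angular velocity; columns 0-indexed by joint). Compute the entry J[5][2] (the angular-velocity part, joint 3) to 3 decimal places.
axis z_2 = (0.0000,0.0000,1.0000); lever o_n−o_2 = (-2.5000,4.9199,-4.6651)
cross product → J_v[:, 2] = (-4.9199,-2.5000,0.0000)
J_ω[:, 2] = z_2
entry J[5][2] = 1.0000

1.000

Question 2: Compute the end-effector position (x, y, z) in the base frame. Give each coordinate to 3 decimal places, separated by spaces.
after link 1: o_1 = (0.0000, 0.0000, 3.0000)
after link 2: o_2 = (3.4641, 2.0000, 5.0000)
after link 3: o_3 = (3.4641, 5.0000, 5.0000)
after link 4: o_4 = (1.4641, 7.0000, 1.5359)
after link 5: o_5 = (-1.5359, 2.6699, -0.9641)
after link 6: o_6 = (0.9641, 6.9199, 0.3349)

0.964 6.920 0.335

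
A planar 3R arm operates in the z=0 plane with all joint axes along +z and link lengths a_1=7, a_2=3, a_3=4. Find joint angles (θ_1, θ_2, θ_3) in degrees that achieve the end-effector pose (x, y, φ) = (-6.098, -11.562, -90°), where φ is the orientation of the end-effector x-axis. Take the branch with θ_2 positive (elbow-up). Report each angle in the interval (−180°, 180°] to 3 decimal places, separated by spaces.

wrist centre = target − a_3·(cos φ, sin φ) = (-6.0980, -7.5620)
cos θ_2 = (94.3694−7²−3²)/(2·7·3) = 0.8659; θ_2 = 30.0099° (elbow-up)
β = atan2(-7.5620,-6.0980) = -128.8827°; ψ = atan2(1.5004,9.5978) = 8.8853°
θ_1 = β − ψ = -137.7680°
θ_3 = φ − θ_1 − θ_2 = 17.7581° (wrapped to (-180°,180°])

-137.768 30.010 17.758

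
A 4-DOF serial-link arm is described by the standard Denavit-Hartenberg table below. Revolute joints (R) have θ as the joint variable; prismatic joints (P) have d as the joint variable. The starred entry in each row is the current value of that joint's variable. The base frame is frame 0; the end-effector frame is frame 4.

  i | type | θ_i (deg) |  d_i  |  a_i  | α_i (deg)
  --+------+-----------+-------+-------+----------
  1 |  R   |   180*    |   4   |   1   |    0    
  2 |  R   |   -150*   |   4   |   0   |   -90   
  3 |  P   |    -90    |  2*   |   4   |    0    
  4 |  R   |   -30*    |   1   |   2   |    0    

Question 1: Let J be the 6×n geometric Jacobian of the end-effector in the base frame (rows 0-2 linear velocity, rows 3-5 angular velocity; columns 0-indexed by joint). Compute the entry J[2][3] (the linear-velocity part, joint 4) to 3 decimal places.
axis z_3 = (-0.5000,0.8660,0.0000); lever o_n−o_3 = (-1.3660,0.3660,1.7321)
cross product → J_v[:, 3] = (1.5000,0.8660,1.0000)
J_ω[:, 3] = z_3
entry J[2][3] = 1.0000

1.000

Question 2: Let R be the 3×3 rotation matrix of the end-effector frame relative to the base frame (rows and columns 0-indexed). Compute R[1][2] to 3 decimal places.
0.866

End-effector z-axis (col 2 of R) = (-0.5000,0.8660,0.0000)
R[1][2] = 0.8660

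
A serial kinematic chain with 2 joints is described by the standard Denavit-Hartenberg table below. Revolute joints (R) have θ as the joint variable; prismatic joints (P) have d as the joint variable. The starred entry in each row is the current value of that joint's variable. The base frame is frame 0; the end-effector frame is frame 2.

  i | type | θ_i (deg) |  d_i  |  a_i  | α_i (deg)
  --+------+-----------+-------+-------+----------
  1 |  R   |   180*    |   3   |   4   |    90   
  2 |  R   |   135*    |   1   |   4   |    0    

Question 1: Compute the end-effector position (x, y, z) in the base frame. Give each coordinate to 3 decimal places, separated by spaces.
after link 1: o_1 = (-4.0000, 0.0000, 3.0000)
after link 2: o_2 = (-1.1716, 1.0000, 5.8284)

-1.172 1.000 5.828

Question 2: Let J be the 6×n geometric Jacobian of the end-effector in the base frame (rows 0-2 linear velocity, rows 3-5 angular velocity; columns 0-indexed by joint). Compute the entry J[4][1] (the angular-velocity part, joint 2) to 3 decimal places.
axis z_1 = (0.0000,1.0000,0.0000); lever o_n−o_1 = (2.8284,1.0000,2.8284)
cross product → J_v[:, 1] = (2.8284,-0.0000,-2.8284)
J_ω[:, 1] = z_1
entry J[4][1] = 1.0000

1.000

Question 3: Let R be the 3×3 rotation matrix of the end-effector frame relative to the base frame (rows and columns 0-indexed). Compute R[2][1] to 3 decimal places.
-0.707

End-effector y-axis (col 1 of R) = (0.7071,-0.0000,-0.7071)
R[2][1] = -0.7071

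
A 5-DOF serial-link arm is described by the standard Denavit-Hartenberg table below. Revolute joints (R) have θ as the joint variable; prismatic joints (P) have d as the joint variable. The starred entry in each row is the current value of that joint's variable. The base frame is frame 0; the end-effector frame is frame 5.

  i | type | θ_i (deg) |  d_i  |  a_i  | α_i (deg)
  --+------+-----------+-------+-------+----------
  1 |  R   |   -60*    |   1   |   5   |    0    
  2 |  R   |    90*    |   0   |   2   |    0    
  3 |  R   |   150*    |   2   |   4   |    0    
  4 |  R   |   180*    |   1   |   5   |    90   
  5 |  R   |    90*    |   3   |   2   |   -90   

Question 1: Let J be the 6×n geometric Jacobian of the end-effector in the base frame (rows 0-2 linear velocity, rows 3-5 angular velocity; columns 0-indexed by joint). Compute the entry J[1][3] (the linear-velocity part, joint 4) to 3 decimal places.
axis z_3 = (0.0000,0.0000,1.0000); lever o_n−o_3 = (5.0000,-3.0000,3.0000)
cross product → J_v[:, 3] = (3.0000,5.0000,-0.0000)
J_ω[:, 3] = z_3
entry J[1][3] = 5.0000

5.000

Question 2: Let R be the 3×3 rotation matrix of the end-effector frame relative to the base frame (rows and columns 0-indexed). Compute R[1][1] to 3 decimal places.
1.000

End-effector y-axis (col 1 of R) = (-0.0000,1.0000,-0.0000)
R[1][1] = 1.0000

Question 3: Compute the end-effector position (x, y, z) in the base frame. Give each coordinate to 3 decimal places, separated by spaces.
5.232 -6.330 6.000

after link 1: o_1 = (2.5000, -4.3301, 1.0000)
after link 2: o_2 = (4.2321, -3.3301, 1.0000)
after link 3: o_3 = (0.2321, -3.3301, 3.0000)
after link 4: o_4 = (5.2321, -3.3301, 4.0000)
after link 5: o_5 = (5.2321, -6.3301, 6.0000)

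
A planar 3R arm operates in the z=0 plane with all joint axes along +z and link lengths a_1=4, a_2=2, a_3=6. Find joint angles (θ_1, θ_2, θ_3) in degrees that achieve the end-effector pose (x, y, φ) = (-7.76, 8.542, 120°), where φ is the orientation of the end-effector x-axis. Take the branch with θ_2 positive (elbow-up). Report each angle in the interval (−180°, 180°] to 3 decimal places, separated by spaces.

134.991 30.029 -45.020

wrist centre = target − a_3·(cos φ, sin φ) = (-4.7600, 3.3458)
cos θ_2 = (33.8523−4²−2²)/(2·4·2) = 0.8658; θ_2 = 30.0294° (elbow-up)
β = atan2(3.3458,-4.7600) = 144.8963°; ψ = atan2(1.0009,5.7315) = 9.9056°
θ_1 = β − ψ = 134.9907°
θ_3 = φ − θ_1 − θ_2 = -45.0201° (wrapped to (-180°,180°])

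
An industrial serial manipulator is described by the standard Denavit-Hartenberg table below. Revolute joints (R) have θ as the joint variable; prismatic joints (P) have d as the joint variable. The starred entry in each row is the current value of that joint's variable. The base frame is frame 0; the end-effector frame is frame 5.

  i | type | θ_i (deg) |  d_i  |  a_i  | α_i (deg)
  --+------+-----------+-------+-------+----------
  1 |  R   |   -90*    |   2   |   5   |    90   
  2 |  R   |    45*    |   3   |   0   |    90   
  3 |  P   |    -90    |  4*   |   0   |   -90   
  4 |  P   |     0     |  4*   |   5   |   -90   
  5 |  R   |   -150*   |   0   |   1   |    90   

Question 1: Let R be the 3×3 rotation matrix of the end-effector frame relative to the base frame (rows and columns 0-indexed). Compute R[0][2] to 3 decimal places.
-0.500

End-effector z-axis (col 2 of R) = (-0.5000,0.6124,-0.6124)
R[0][2] = -0.5000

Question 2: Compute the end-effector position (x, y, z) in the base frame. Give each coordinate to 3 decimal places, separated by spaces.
1.134 -11.010 2.354

after link 1: o_1 = (0.0000, -5.0000, 2.0000)
after link 2: o_2 = (-3.0000, -5.0000, 2.0000)
after link 3: o_3 = (-3.0000, -7.8284, -0.8284)
after link 4: o_4 = (2.0000, -10.6569, 2.0000)
after link 5: o_5 = (1.1340, -11.0104, 2.3536)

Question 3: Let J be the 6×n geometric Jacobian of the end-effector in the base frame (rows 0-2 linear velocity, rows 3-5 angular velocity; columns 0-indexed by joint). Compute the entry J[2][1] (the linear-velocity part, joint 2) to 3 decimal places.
axis z_1 = (-1.0000,-0.0000,0.0000); lever o_n−o_1 = (1.1340,-6.0104,0.3536)
cross product → J_v[:, 1] = (0.0000,0.3536,6.0104)
J_ω[:, 1] = z_1
entry J[2][1] = 6.0104

6.010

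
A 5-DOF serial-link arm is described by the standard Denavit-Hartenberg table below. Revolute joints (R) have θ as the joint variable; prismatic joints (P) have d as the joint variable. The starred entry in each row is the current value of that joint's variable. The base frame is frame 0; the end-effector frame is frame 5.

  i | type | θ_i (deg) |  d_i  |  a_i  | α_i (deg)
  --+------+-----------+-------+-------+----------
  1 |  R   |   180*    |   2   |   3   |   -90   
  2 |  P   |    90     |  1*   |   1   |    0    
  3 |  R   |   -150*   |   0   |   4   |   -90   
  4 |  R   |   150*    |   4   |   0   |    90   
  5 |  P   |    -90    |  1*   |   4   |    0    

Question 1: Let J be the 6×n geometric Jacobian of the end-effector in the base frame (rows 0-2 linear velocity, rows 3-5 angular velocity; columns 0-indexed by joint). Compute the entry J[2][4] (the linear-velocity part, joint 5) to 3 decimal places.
0.433

prismatic axis z_4 = (-0.2500,0.8660,0.4330)
J_v[:, 4] = z_4; J_ω[:, 4] = (0,0,0)
entry J[2][4] = 0.4330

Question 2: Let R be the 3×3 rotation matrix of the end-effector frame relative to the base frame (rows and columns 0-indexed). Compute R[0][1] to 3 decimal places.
0.433

End-effector y-axis (col 1 of R) = (0.4330,0.5000,-0.7500)
R[0][1] = 0.4330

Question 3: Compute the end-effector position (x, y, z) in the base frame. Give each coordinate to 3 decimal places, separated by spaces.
-5.250 -0.134 4.897

after link 1: o_1 = (-3.0000, 0.0000, 2.0000)
after link 2: o_2 = (-3.0000, -1.0000, 1.0000)
after link 3: o_3 = (-5.0000, -1.0000, 4.4641)
after link 4: o_4 = (-8.4641, -1.0000, 2.4641)
after link 5: o_5 = (-5.2500, -0.1340, 4.8971)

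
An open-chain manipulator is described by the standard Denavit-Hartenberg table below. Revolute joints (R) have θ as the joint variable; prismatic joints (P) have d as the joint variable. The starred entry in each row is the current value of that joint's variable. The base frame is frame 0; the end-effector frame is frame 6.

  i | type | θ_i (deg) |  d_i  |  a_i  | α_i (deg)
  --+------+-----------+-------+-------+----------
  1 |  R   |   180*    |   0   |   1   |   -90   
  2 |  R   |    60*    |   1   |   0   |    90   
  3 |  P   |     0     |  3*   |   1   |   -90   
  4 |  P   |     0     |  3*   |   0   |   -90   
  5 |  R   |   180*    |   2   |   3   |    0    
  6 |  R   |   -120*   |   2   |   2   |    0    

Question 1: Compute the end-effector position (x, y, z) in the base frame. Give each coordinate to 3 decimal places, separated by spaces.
after link 1: o_1 = (-1.0000, 0.0000, 0.0000)
after link 2: o_2 = (-1.0000, -1.0000, 0.0000)
after link 3: o_3 = (-4.0981, -1.0000, 0.6340)
after link 4: o_4 = (-4.0981, -4.0000, 0.6340)
after link 5: o_5 = (-0.8660, -4.0000, 2.2321)
after link 6: o_6 = (0.3660, -2.2679, 0.3660)

0.366 -2.268 0.366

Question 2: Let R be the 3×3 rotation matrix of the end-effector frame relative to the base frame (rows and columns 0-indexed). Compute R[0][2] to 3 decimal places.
0.866

End-effector z-axis (col 2 of R) = (0.8660,-0.0000,-0.5000)
R[0][2] = 0.8660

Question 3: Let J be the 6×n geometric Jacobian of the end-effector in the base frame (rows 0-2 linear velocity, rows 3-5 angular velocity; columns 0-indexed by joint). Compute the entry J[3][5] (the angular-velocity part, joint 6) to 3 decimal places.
0.866

axis z_5 = (0.8660,-0.0000,-0.5000); lever o_n−o_5 = (1.2321,1.7321,-1.8660)
cross product → J_v[:, 5] = (0.8660,1.0000,1.5000)
J_ω[:, 5] = z_5
entry J[3][5] = 0.8660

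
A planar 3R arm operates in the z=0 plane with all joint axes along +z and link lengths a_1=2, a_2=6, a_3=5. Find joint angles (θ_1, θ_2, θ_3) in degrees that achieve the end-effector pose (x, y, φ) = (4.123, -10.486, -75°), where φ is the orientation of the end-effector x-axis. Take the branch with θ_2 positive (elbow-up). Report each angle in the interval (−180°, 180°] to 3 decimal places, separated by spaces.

wrist centre = target − a_3·(cos φ, sin φ) = (2.8289, -5.6564)
cos θ_2 = (39.9972−2²−6²)/(2·2·6) = -0.0001; θ_2 = 90.0066° (elbow-up)
β = atan2(-5.6564,2.8289) = -63.4291°; ψ = atan2(6.0000,1.9993) = 71.5710°
θ_1 = β − ψ = -135.0001°
θ_3 = φ − θ_1 − θ_2 = -30.0065° (wrapped to (-180°,180°])

-135.000 90.007 -30.006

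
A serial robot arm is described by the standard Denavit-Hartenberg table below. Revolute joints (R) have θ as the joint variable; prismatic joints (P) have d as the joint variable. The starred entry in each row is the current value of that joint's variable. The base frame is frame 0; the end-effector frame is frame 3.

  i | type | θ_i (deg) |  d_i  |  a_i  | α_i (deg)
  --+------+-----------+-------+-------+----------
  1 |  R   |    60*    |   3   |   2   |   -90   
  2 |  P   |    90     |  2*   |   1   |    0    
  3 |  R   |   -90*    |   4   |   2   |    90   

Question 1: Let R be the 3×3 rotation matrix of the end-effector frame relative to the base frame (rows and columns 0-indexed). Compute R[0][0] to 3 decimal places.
End-effector x-axis (col 0 of R) = (0.5000,0.8660,0.0000)
R[0][0] = 0.5000

0.500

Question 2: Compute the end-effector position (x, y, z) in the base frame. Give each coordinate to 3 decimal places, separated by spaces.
-3.196 6.464 2.000

after link 1: o_1 = (1.0000, 1.7321, 3.0000)
after link 2: o_2 = (-0.7321, 2.7321, 2.0000)
after link 3: o_3 = (-3.1962, 6.4641, 2.0000)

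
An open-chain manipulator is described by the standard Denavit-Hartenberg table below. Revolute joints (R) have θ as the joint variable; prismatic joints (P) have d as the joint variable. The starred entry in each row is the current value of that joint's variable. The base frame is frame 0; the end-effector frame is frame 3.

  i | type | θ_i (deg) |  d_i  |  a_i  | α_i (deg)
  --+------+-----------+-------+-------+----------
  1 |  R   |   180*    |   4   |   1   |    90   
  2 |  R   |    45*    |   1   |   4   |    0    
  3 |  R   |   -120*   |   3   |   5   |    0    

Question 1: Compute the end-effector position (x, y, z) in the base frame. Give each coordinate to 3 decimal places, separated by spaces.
after link 1: o_1 = (-1.0000, 0.0000, 4.0000)
after link 2: o_2 = (-3.8284, 1.0000, 6.8284)
after link 3: o_3 = (-5.1225, 4.0000, 1.9988)

-5.123 4.000 1.999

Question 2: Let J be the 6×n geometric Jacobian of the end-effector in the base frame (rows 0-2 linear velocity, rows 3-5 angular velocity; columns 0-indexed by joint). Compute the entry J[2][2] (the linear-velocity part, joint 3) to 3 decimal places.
1.294

axis z_2 = (0.0000,1.0000,0.0000); lever o_n−o_2 = (-1.2941,3.0000,-4.8296)
cross product → J_v[:, 2] = (-4.8296,0.0000,1.2941)
J_ω[:, 2] = z_2
entry J[2][2] = 1.2941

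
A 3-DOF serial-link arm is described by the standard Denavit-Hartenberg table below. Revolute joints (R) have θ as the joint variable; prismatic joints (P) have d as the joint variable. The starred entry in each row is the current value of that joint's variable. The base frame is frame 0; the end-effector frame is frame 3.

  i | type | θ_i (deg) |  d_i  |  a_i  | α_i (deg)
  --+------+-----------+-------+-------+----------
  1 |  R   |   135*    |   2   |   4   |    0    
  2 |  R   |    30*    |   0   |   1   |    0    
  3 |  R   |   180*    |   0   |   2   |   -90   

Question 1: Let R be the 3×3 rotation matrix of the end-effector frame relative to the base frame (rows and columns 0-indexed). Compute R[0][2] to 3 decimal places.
0.259

End-effector z-axis (col 2 of R) = (0.2588,0.9659,0.0000)
R[0][2] = 0.2588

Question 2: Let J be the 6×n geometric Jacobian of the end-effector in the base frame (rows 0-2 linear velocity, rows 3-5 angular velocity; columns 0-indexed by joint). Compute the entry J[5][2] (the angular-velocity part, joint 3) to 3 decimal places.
axis z_2 = (0.0000,0.0000,1.0000); lever o_n−o_2 = (1.9319,-0.5176,0.0000)
cross product → J_v[:, 2] = (0.5176,1.9319,-0.0000)
J_ω[:, 2] = z_2
entry J[5][2] = 1.0000

1.000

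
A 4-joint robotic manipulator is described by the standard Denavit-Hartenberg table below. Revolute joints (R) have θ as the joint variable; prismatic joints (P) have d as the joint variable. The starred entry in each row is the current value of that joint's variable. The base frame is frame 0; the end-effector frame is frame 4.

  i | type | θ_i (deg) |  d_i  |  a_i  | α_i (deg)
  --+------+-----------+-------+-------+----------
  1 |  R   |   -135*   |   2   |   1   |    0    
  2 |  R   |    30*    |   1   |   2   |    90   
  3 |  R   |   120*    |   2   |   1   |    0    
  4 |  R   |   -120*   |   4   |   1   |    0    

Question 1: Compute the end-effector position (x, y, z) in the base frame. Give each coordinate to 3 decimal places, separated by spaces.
after link 1: o_1 = (-0.7071, -0.7071, 2.0000)
after link 2: o_2 = (-1.2247, -2.6390, 3.0000)
after link 3: o_3 = (-3.0272, -1.6384, 3.8660)
after link 4: o_4 = (-7.1497, -1.5690, 3.8660)

-7.150 -1.569 3.866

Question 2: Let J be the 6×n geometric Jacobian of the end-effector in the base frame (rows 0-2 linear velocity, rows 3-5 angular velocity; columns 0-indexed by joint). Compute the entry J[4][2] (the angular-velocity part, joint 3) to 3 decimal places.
axis z_2 = (-0.9659,0.2588,0.0000); lever o_n−o_2 = (-5.9250,1.0700,0.8660)
cross product → J_v[:, 2] = (0.2241,0.8365,0.5000)
J_ω[:, 2] = z_2
entry J[4][2] = 0.2588

0.259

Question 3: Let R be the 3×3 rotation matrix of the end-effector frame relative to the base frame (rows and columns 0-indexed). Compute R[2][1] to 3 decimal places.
End-effector y-axis (col 1 of R) = (0.0000,-0.0000,1.0000)
R[2][1] = 1.0000

1.000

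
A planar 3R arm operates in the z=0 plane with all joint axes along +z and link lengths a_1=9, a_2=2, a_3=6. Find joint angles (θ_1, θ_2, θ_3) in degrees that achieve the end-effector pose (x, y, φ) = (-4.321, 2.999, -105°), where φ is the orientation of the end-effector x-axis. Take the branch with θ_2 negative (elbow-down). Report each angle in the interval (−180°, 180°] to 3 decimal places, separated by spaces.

wrist centre = target − a_3·(cos φ, sin φ) = (-2.7681, 8.7946)
cos θ_2 = (85.0065−9²−2²)/(2·9·2) = 0.0002; θ_2 = -89.9897° (elbow-down)
β = atan2(8.7946,-2.7681) = 107.4714°; ψ = atan2(-2.0000,9.0004) = -12.5283°
θ_1 = β − ψ = 119.9997°
θ_3 = φ − θ_1 − θ_2 = -135.0101° (wrapped to (-180°,180°])

120.000 -89.990 -135.010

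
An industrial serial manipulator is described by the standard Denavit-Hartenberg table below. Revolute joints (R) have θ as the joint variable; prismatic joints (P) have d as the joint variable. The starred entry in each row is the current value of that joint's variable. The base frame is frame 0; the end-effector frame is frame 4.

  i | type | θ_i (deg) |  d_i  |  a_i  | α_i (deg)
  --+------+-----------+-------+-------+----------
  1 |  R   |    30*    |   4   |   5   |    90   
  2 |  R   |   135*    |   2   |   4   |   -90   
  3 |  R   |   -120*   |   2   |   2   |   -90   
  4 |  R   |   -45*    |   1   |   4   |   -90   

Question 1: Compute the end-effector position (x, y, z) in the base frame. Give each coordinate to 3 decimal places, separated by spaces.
after link 1: o_1 = (4.3301, 2.5000, 4.0000)
after link 2: o_2 = (2.8806, -0.6463, 6.8284)
after link 3: o_3 = (3.1343, -2.4998, 4.7071)
after link 4: o_4 = (3.2127, -5.8603, 2.3195)

3.213 -5.860 2.319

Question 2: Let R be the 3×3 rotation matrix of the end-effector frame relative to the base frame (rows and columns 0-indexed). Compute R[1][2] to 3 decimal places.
-0.155

End-effector z-axis (col 2 of R) = (0.9557,-0.1553,0.2500)
R[1][2] = -0.1553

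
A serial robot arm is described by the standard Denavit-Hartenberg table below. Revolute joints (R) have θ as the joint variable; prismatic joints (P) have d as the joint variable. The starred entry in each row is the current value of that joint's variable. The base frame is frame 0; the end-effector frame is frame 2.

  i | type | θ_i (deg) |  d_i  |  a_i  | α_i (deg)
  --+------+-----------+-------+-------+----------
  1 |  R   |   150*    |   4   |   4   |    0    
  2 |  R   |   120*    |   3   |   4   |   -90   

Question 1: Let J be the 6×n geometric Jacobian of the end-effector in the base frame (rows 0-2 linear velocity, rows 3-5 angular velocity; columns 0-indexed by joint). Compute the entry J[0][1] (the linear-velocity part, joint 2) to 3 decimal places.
4.000

axis z_1 = (0.0000,0.0000,1.0000); lever o_n−o_1 = (-0.0000,-4.0000,3.0000)
cross product → J_v[:, 1] = (4.0000,-0.0000,0.0000)
J_ω[:, 1] = z_1
entry J[0][1] = 4.0000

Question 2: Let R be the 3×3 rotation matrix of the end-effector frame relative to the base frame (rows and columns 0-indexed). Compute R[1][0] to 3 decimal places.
End-effector x-axis (col 0 of R) = (-0.0000,-1.0000,0.0000)
R[1][0] = -1.0000

-1.000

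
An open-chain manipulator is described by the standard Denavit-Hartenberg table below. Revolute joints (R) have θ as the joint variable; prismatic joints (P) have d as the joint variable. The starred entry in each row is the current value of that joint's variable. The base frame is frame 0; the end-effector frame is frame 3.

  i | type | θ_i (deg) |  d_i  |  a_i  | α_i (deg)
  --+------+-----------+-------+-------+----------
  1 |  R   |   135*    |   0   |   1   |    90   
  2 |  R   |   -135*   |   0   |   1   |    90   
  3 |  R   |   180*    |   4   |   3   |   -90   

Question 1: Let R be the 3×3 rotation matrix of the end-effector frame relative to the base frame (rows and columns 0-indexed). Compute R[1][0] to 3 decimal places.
0.500

End-effector x-axis (col 0 of R) = (-0.5000,0.5000,0.7071)
R[1][0] = 0.5000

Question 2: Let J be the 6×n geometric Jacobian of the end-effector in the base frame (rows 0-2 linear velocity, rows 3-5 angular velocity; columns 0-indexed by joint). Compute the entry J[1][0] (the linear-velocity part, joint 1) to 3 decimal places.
axis z_0 = ẑ; lever o_n−o_0 = (0.2929,-0.2929,4.2426)
cross product → J_v[:, 0] = (0.2929,0.2929,-0.0000)
J_ω[:, 0] = z_0
entry J[1][0] = 0.2929

0.293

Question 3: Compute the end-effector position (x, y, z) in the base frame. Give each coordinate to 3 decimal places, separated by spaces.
0.293 -0.293 4.243

after link 1: o_1 = (-0.7071, 0.7071, 0.0000)
after link 2: o_2 = (-0.2071, 0.2071, -0.7071)
after link 3: o_3 = (0.2929, -0.2929, 4.2426)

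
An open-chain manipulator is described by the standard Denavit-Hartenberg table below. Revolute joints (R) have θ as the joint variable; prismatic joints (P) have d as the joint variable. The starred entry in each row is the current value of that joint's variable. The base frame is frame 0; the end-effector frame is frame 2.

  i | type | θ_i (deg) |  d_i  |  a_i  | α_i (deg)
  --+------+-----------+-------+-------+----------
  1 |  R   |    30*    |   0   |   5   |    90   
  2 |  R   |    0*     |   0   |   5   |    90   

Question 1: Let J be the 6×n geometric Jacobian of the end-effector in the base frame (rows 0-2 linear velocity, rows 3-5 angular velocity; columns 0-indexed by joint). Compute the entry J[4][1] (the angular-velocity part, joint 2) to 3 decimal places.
axis z_1 = (0.5000,-0.8660,0.0000); lever o_n−o_1 = (4.3301,2.5000,0.0000)
cross product → J_v[:, 1] = (-0.0000,0.0000,5.0000)
J_ω[:, 1] = z_1
entry J[4][1] = -0.8660

-0.866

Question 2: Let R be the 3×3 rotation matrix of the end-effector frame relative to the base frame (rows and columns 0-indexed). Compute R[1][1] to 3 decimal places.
-0.866

End-effector y-axis (col 1 of R) = (0.5000,-0.8660,0.0000)
R[1][1] = -0.8660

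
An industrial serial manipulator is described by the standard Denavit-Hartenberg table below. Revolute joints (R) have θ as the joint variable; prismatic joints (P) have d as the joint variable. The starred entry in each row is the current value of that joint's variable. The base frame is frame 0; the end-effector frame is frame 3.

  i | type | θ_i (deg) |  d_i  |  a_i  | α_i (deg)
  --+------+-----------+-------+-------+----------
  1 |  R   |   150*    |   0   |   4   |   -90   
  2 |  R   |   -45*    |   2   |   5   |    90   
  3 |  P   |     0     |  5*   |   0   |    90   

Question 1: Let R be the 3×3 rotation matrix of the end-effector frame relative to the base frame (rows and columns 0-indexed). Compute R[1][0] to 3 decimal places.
End-effector x-axis (col 0 of R) = (-0.6124,0.3536,0.7071)
R[1][0] = 0.3536

0.354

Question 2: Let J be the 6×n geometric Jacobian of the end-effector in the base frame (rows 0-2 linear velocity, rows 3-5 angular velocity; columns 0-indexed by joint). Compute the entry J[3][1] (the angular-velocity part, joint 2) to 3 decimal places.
axis z_1 = (-0.5000,-0.8660,0.0000); lever o_n−o_1 = (-1.0000,-1.7321,7.0711)
cross product → J_v[:, 1] = (-6.1237,3.5355,-0.0000)
J_ω[:, 1] = z_1
entry J[3][1] = -0.5000

-0.500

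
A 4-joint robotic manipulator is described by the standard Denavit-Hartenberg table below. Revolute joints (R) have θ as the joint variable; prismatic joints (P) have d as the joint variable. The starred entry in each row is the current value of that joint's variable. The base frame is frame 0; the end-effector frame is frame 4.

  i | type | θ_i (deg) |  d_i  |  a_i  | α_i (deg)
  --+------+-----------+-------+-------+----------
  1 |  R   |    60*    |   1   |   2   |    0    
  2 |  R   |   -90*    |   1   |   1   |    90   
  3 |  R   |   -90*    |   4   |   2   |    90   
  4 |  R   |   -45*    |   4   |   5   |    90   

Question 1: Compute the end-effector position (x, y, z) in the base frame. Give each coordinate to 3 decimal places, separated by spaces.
after link 1: o_1 = (1.0000, 1.7321, 1.0000)
after link 2: o_2 = (1.8660, 1.2321, 2.0000)
after link 3: o_3 = (-0.1340, -2.2321, 0.0000)
after link 4: o_4 = (-1.8303, 2.8298, -3.5355)

-1.830 2.830 -3.536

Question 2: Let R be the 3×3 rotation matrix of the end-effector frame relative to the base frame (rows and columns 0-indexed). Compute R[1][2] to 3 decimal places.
0.612

End-effector z-axis (col 2 of R) = (0.3536,0.6124,0.7071)
R[1][2] = 0.6124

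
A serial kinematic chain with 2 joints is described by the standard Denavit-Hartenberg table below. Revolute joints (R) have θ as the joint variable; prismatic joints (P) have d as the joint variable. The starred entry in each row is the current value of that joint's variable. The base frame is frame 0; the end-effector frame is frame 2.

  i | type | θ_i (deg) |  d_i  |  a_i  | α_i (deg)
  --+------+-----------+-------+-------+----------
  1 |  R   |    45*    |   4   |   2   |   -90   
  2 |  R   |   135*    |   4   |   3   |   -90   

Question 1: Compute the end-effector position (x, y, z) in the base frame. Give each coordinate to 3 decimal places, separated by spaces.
after link 1: o_1 = (1.4142, 1.4142, 4.0000)
after link 2: o_2 = (-2.9142, 2.7426, 1.8787)

-2.914 2.743 1.879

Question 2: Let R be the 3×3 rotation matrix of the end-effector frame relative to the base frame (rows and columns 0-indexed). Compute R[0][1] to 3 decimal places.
0.707

End-effector y-axis (col 1 of R) = (0.7071,-0.7071,-0.0000)
R[0][1] = 0.7071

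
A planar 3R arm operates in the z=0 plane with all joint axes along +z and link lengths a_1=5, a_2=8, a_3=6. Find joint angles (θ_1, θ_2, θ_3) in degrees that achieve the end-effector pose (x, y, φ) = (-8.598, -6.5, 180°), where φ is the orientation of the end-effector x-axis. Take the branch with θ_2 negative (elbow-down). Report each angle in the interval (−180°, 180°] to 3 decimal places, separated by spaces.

wrist centre = target − a_3·(cos φ, sin φ) = (-2.5980, -6.5000)
cos θ_2 = (48.9996−5²−8²)/(2·5·8) = -0.5000; θ_2 = -120.0003° (elbow-down)
β = atan2(-6.5000,-2.5980) = -111.7862°; ψ = atan2(-6.9282,1.0000) = -81.7871°
θ_1 = β − ψ = -29.9991°
θ_3 = φ − θ_1 − θ_2 = -30.0005° (wrapped to (-180°,180°])

-29.999 -120.000 -30.001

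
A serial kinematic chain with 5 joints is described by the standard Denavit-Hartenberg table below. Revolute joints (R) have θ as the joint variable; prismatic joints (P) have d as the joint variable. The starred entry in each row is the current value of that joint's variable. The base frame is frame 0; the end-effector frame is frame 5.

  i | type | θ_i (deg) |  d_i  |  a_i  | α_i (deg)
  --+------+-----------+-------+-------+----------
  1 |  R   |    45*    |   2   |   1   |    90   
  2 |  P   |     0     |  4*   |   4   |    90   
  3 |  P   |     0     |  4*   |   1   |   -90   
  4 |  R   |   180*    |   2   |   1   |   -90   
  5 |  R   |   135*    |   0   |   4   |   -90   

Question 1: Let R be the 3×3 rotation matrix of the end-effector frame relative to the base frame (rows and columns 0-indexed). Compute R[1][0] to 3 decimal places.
1.000

End-effector x-axis (col 0 of R) = (0.0000,1.0000,-0.0000)
R[1][0] = 1.0000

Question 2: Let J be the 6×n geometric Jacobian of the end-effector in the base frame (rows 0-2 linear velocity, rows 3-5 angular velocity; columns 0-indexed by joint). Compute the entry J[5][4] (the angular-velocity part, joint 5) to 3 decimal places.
-1.000

axis z_4 = (-0.0000,-0.0000,-1.0000); lever o_n−o_4 = (0.0000,4.0000,-0.0000)
cross product → J_v[:, 4] = (4.0000,-0.0000,-0.0000)
J_ω[:, 4] = z_4
entry J[5][4] = -1.0000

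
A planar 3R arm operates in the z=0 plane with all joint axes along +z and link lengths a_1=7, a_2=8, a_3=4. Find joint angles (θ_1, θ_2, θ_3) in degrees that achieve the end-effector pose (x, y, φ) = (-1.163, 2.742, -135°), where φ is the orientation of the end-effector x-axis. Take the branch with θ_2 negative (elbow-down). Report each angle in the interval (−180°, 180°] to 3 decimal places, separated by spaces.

wrist centre = target − a_3·(cos φ, sin φ) = (1.6654, 5.5704)
cos θ_2 = (33.8033−7²−8²)/(2·7·8) = -0.7071; θ_2 = -135.0005° (elbow-down)
β = atan2(5.5704,1.6654) = 73.3546°; ψ = atan2(-5.6568,1.3431) = -76.6436°
θ_1 = β − ψ = 149.9982°
θ_3 = φ − θ_1 − θ_2 = -149.9976° (wrapped to (-180°,180°])

149.998 -135.001 -149.998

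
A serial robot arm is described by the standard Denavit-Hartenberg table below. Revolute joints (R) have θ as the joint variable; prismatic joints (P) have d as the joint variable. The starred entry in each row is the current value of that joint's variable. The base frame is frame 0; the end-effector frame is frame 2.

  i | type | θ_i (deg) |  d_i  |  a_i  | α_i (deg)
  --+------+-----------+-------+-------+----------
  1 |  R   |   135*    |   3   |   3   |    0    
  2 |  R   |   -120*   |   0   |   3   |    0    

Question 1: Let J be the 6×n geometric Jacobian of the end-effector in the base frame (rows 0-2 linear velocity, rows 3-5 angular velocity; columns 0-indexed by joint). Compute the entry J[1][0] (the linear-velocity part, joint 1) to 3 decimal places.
0.776

axis z_0 = ẑ; lever o_n−o_0 = (0.7765,2.8978,3.0000)
cross product → J_v[:, 0] = (-2.8978,0.7765,0.0000)
J_ω[:, 0] = z_0
entry J[1][0] = 0.7765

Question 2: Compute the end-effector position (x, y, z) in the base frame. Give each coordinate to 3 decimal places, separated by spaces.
0.776 2.898 3.000

after link 1: o_1 = (-2.1213, 2.1213, 3.0000)
after link 2: o_2 = (0.7765, 2.8978, 3.0000)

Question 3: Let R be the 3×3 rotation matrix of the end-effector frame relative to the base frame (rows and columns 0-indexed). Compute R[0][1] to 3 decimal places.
-0.259

End-effector y-axis (col 1 of R) = (-0.2588,0.9659,0.0000)
R[0][1] = -0.2588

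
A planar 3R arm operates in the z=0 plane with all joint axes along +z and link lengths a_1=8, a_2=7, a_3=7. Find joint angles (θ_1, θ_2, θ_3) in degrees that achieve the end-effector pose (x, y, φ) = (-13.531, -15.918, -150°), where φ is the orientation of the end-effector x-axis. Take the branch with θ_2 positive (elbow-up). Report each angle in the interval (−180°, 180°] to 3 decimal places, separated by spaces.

-135.004 30.005 -45.001

wrist centre = target − a_3·(cos φ, sin φ) = (-7.4688, -12.4180)
cos θ_2 = (209.9900−8²−7²)/(2·8·7) = 0.8660; θ_2 = 30.0049° (elbow-up)
β = atan2(-12.4180,-7.4688) = -121.0249°; ψ = atan2(3.5005,14.0619) = 13.9789°
θ_1 = β − ψ = -135.0038°
θ_3 = φ − θ_1 − θ_2 = -45.0012° (wrapped to (-180°,180°])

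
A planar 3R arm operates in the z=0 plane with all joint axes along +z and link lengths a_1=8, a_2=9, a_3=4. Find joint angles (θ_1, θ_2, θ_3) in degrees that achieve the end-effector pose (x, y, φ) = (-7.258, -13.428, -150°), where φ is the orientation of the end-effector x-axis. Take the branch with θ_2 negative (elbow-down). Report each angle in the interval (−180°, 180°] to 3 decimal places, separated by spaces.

-59.997 -90.003 0.000

wrist centre = target − a_3·(cos φ, sin φ) = (-3.7939, -11.4280)
cos θ_2 = (144.9928−8²−9²)/(2·8·9) = -0.0000; θ_2 = -90.0028° (elbow-down)
β = atan2(-11.4280,-3.7939) = -108.3653°; ψ = atan2(-9.0000,7.9996) = -48.3681°
θ_1 = β − ψ = -59.9972°
θ_3 = φ − θ_1 − θ_2 = 0.0001° (wrapped to (-180°,180°])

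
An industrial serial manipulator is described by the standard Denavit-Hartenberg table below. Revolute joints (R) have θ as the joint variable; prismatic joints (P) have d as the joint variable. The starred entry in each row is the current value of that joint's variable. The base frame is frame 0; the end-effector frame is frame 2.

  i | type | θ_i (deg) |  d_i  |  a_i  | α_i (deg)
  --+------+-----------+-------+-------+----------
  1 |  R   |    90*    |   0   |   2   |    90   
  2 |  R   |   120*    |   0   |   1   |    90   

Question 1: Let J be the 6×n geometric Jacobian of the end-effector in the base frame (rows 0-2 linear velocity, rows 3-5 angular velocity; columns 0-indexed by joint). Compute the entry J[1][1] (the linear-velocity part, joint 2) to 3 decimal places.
axis z_1 = (1.0000,-0.0000,0.0000); lever o_n−o_1 = (-0.0000,-0.5000,0.8660)
cross product → J_v[:, 1] = (-0.0000,-0.8660,-0.5000)
J_ω[:, 1] = z_1
entry J[1][1] = -0.8660

-0.866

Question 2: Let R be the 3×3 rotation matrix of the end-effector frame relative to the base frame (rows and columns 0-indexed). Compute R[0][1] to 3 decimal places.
End-effector y-axis (col 1 of R) = (1.0000,-0.0000,0.0000)
R[0][1] = 1.0000

1.000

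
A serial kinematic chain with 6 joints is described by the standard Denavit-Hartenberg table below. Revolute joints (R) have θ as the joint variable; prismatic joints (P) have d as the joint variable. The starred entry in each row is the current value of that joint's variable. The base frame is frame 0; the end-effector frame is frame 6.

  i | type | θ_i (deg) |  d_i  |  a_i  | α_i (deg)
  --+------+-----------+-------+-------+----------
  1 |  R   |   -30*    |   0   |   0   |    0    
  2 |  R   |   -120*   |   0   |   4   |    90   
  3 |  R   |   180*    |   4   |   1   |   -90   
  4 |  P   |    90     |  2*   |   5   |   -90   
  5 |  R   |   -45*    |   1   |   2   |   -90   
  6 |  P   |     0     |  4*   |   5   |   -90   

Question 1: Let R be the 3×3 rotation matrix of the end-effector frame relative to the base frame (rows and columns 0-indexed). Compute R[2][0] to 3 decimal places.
End-effector x-axis (col 0 of R) = (0.3536,-0.6124,-0.7071)
R[2][0] = -0.7071

-0.707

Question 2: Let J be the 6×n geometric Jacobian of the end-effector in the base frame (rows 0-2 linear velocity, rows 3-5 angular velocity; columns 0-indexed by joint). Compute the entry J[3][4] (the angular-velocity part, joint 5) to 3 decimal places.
axis z_4 = (-0.8660,-0.5000,-0.0000); lever o_n−o_4 = (3.0231,-7.2361,-2.1213)
cross product → J_v[:, 4] = (1.0607,-1.8371,7.7782)
J_ω[:, 4] = z_4
entry J[3][4] = -0.8660

-0.866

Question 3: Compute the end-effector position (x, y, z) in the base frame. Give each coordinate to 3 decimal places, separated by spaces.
after link 1: o_1 = (0.0000, 0.0000, 0.0000)
after link 2: o_2 = (-3.4641, -2.0000, 0.0000)
after link 3: o_3 = (-4.5981, 1.9641, 0.0000)
after link 4: o_4 = (-2.0981, -2.3660, -2.0000)
after link 5: o_5 = (-2.2570, -4.0908, -3.4142)
after link 6: o_6 = (0.9250, -9.6021, -4.1213)

0.925 -9.602 -4.121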